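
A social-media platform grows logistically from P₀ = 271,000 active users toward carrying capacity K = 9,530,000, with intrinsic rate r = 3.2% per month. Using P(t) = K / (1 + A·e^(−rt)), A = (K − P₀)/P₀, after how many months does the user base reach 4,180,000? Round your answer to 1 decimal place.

t ≈ 102.6 months

A = (9530000 − 271000)/271000 = 34.16605
4180000 = 9530000/(1 + 34.16605·e^(−0.032t)) → 1 + 34.16605·e^(−0.032t) = 2.2799
e^(−0.032t) = 0.037461 → t = ln(26.69422)/0.032 = 3.28445/0.032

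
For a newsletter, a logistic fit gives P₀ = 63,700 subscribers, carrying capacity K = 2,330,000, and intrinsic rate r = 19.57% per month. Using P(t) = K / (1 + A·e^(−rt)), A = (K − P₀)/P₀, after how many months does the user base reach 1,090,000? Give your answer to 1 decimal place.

A = (2330000 − 63700)/63700 = 35.57771
1090000 = 2330000/(1 + 35.57771·e^(−0.1957t)) → 1 + 35.57771·e^(−0.1957t) = 2.13761
e^(−0.1957t) = 0.031975 → t = ln(31.27395)/0.1957 = 3.44279/0.1957

t ≈ 17.6 months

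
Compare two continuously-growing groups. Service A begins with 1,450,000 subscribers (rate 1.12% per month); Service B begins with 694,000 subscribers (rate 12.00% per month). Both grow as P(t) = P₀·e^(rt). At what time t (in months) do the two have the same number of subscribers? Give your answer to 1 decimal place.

t ≈ 6.8 months

1450000·e^(0.0112t) = 694000·e^(0.12t)
1450000/694000 = e^((0.12 − 0.0112)t) → ln(2.08934) = 0.1088·t
t = 0.73685 / 0.1088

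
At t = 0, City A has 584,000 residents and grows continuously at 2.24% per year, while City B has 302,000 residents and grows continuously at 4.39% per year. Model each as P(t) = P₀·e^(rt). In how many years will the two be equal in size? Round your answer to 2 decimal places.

t ≈ 30.67 years

584000·e^(0.0224t) = 302000·e^(0.0439t)
584000/302000 = e^((0.0439 − 0.0224)t) → ln(1.93377) = 0.0215·t
t = 0.65947 / 0.0215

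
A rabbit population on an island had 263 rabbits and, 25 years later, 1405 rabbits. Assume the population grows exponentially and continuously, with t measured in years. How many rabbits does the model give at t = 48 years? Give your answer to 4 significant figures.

≈ 6,564 rabbits

r = ln(1405/263) / 25 ≈ 0.067026 per year
P(48) = 263 · e^(0.067026·48) = 263 · 24.95879 ≈ 6564.16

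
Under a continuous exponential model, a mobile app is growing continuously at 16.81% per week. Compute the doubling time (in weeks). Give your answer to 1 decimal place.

doubling time ≈ 4.1 weeks

doubling time = ln(2) / |r| = 0.69315 / 0.1681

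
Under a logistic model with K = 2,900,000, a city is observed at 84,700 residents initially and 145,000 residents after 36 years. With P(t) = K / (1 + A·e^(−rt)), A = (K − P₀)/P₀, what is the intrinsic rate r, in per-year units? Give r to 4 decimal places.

r ≈ 0.0155 per year

A = (2900000 − 84700)/84700 = 33.23849
145000 = 2900000/(1 + 33.23849·e^(−r·36)) → e^(−36r) = (20 − 1)/33.23849 = 0.571626
r = −ln(0.571626)/36 = 0.55927/36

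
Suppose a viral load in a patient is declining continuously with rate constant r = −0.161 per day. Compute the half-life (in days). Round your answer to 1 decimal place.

half-life = ln(2) / |r| = 0.69315 / 0.161

half-life ≈ 4.3 days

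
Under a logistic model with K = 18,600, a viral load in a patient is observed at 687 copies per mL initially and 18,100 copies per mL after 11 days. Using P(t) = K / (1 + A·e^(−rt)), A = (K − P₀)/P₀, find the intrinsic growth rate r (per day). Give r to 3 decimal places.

r ≈ 0.623 per day

A = (18600 − 687)/687 = 26.07424
18100 = 18600/(1 + 26.07424·e^(−r·11)) → e^(−11r) = (1.02762 − 1)/26.07424 = 0.001059
r = −ln(0.001059)/11 = 6.85001/11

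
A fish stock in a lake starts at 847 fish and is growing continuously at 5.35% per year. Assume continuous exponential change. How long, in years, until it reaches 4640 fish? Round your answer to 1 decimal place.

t ≈ 31.8 years

4640 = 847 · e^(0.0535·t)
t = ln(4640/847) / 0.0535 = ln(5.47816) / 0.0535 = 1.70077 / 0.0535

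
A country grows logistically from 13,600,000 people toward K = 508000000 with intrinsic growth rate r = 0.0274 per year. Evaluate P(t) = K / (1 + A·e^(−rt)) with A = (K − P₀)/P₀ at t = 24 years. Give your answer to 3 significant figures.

A = (508000000 − 13600000)/13600000 = 36.35294
P(24) = 508000000 / (1 + 36.35294·e^(−0.0274·24)) = 508000000 / (1 + 36.35294·0.518093)
= 508000000 / 19.83421 ≈ 25612308.01

≈ 25,600,000 people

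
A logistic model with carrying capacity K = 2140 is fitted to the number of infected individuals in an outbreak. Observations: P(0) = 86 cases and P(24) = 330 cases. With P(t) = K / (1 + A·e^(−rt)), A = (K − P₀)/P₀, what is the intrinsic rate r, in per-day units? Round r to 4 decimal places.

A = (2140 − 86)/86 = 23.88372
330 = 2140/(1 + 23.88372·e^(−r·24)) → e^(−24r) = (6.48485 − 1)/23.88372 = 0.229648
r = −ln(0.229648)/24 = 1.47121/24

r ≈ 0.0613 per day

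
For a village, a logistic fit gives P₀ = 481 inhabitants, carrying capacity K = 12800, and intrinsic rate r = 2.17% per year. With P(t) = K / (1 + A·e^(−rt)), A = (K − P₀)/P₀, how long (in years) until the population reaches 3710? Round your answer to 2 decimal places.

A = (12800 − 481)/481 = 25.61123
3710 = 12800/(1 + 25.61123·e^(−0.0217t)) → 1 + 25.61123·e^(−0.0217t) = 3.45013
e^(−0.0217t) = 0.095666 → t = ln(10.45299)/0.0217 = 2.34689/0.0217

t ≈ 108.15 years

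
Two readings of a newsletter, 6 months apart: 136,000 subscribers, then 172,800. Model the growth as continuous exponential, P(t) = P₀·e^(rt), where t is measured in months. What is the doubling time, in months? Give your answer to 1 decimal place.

doubling time ≈ 17.4 months

r = ln(172800/136000) / 6 = ln(1.27059) / 6 ≈ 0.039913 per month
doubling time = ln 2 / |r| = 0.69315 / 0.039913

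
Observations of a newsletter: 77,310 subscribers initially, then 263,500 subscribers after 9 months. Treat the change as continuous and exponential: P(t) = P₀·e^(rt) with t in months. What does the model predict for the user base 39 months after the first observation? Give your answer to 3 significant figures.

≈ 15,700,000 subscribers

r = ln(263500/77310) / 9 ≈ 0.136248 per month
P(39) = 77310 · e^(0.136248·39) = 77310 · 203.09291 ≈ 15701113.05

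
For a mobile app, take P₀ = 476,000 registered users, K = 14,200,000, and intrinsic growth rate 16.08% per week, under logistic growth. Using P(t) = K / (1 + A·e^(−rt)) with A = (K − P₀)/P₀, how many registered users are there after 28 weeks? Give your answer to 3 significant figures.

A = (14200000 − 476000)/476000 = 28.83193
P(28) = 14200000 / (1 + 28.83193·e^(−0.1608·28)) = 14200000 / (1 + 28.83193·0.011082)
= 14200000 / 1.31953 ≈ 10761439.62

≈ 10,800,000 registered users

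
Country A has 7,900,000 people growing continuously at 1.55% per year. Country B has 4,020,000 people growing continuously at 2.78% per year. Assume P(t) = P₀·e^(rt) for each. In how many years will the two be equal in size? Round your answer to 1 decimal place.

t ≈ 54.9 years

7900000·e^(0.0155t) = 4020000·e^(0.0278t)
7900000/4020000 = e^((0.0278 − 0.0155)t) → ln(1.96517) = 0.0123·t
t = 0.67558 / 0.0123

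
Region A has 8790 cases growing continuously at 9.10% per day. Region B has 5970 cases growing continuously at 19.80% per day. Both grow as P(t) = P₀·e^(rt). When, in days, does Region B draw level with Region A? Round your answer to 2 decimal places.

t ≈ 3.62 days

8790·e^(0.091t) = 5970·e^(0.198t)
8790/5970 = e^((0.198 − 0.091)t) → ln(1.47236) = 0.107·t
t = 0.38687 / 0.107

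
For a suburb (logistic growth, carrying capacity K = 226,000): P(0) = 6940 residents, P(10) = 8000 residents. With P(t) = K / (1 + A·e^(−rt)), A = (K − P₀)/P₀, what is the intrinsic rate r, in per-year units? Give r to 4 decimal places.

r ≈ 0.0147 per year

A = (226000 − 6940)/6940 = 31.56484
8000 = 226000/(1 + 31.56484·e^(−r·10)) → e^(−10r) = (28.25 − 1)/31.56484 = 0.863302
r = −ln(0.863302)/10 = 0.14699/10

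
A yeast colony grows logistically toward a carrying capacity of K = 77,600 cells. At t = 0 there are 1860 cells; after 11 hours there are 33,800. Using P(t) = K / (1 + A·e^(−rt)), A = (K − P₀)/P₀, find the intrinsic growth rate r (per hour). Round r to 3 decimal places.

A = (77600 − 1860)/1860 = 40.72043
33800 = 77600/(1 + 40.72043·e^(−r·11)) → e^(−11r) = (2.29586 − 1)/40.72043 = 0.031823
r = −ln(0.031823)/11 = 3.44756/11

r ≈ 0.313 per hour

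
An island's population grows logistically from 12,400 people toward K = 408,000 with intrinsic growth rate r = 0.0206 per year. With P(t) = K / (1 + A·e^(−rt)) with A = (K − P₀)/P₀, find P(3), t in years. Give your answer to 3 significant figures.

A = (408000 − 12400)/12400 = 31.90323
P(3) = 408000 / (1 + 31.90323·e^(−0.0206·3)) = 408000 / (1 + 31.90323·0.940071)
= 408000 / 30.99129 ≈ 13164.99

≈ 13,200 people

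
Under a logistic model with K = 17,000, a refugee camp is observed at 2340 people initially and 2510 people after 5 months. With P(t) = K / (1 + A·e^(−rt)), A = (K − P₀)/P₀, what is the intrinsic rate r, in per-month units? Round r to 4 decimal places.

A = (17000 − 2340)/2340 = 6.26496
2510 = 17000/(1 + 6.26496·e^(−r·5)) → e^(−5r) = (6.77291 − 1)/6.26496 = 0.92146
r = −ln(0.92146)/5 = 0.0818/5

r ≈ 0.0164 per month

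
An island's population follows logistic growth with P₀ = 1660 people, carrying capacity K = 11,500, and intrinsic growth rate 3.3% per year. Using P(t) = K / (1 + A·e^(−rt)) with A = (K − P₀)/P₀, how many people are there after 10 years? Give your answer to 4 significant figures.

A = (11500 − 1660)/1660 = 5.92771
P(10) = 11500 / (1 + 5.92771·e^(−0.033·10)) = 11500 / (1 + 5.92771·0.718924)
= 11500 / 5.26157 ≈ 2185.66

≈ 2,186 people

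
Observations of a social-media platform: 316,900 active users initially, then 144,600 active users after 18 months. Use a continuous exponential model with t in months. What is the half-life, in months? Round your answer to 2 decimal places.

half-life ≈ 15.90 months

r = ln(144600/316900) / 18 = ln(0.4563) / 18 ≈ -0.04359 per month
half-life = ln 2 / |r| = 0.69315 / 0.04359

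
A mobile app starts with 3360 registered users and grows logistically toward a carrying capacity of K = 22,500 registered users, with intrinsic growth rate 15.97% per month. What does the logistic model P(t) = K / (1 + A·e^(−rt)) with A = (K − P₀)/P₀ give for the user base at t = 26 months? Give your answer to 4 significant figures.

≈ 20,650 registered users

A = (22500 − 3360)/3360 = 5.69643
P(26) = 22500 / (1 + 5.69643·e^(−0.1597·26)) = 22500 / (1 + 5.69643·0.01573)
= 22500 / 1.0896 ≈ 20649.71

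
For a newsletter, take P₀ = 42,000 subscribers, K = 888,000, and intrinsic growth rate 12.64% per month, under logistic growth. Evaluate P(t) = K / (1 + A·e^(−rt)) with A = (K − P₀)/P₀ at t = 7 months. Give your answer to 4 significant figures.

≈ 95,330 subscribers

A = (888000 − 42000)/42000 = 20.14286
P(7) = 888000 / (1 + 20.14286·e^(−0.1264·7)) = 888000 / (1 + 20.14286·0.412797)
= 888000 / 9.31491 ≈ 95331.08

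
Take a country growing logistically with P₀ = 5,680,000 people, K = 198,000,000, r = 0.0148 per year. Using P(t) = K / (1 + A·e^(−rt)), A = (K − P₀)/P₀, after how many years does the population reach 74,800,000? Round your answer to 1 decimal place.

A = (198000000 − 5680000)/5680000 = 33.85915
74800000 = 198000000/(1 + 33.85915·e^(−0.0148t)) → 1 + 33.85915·e^(−0.0148t) = 2.64706
e^(−0.0148t) = 0.048644 → t = ln(20.55734)/0.0148 = 3.02322/0.0148

t ≈ 204.3 years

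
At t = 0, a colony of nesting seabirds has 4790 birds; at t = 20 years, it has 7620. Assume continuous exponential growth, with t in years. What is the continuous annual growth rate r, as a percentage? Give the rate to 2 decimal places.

7620 = 4790 · e^(r·20)
e^(20r) = 7620/4790 = 1.59081
r = ln(1.59081) / 20 = 0.46425 / 20

r ≈ 2.32% per year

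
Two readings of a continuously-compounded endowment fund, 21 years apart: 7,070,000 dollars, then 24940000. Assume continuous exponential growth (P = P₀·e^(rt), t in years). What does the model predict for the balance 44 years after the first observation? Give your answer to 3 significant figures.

≈ 99,200,000 dollars

r = ln(24940000/7070000) / 21 ≈ 0.060029 per year
P(44) = 7070000 · e^(0.060029·44) = 7070000 · 14.0312 ≈ 99200567.02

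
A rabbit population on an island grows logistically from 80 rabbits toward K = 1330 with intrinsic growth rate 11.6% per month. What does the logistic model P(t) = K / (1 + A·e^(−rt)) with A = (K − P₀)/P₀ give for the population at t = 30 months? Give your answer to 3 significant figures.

≈ 898 rabbits

A = (1330 − 80)/80 = 15.625
P(30) = 1330 / (1 + 15.625·e^(−0.116·30)) = 1330 / (1 + 15.625·0.030807)
= 1330 / 1.48137 ≈ 897.82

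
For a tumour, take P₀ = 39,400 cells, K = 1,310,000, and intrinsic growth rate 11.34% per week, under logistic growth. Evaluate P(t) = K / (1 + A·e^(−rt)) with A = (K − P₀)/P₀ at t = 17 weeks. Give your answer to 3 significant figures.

A = (1310000 − 39400)/39400 = 32.24873
P(17) = 1310000 / (1 + 32.24873·e^(−0.1134·17)) = 1310000 / (1 + 32.24873·0.145468)
= 1310000 / 5.69115 ≈ 230181.77

≈ 230,000 cells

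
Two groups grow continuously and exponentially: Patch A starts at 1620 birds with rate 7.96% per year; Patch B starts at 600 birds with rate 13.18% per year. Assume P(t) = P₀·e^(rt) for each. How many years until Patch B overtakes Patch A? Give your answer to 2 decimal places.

1620·e^(0.0796t) = 600·e^(0.1318t)
1620/600 = e^((0.1318 − 0.0796)t) → ln(2.7) = 0.0522·t
t = 0.99325 / 0.0522

t ≈ 19.03 years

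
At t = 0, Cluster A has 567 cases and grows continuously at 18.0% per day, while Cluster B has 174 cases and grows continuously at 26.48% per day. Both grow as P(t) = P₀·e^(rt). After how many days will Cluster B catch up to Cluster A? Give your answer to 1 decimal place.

t ≈ 13.9 days

567·e^(0.18t) = 174·e^(0.2648t)
567/174 = e^((0.2648 − 0.18)t) → ln(3.25862) = 0.0848·t
t = 1.1813 / 0.0848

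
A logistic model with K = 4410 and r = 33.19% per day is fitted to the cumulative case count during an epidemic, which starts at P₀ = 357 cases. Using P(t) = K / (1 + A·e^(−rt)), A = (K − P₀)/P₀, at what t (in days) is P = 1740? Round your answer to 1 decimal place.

t ≈ 6.0 days

A = (4410 − 357)/357 = 11.35294
1740 = 4410/(1 + 11.35294·e^(−0.3319t)) → 1 + 11.35294·e^(−0.3319t) = 2.53448
e^(−0.3319t) = 0.135162 → t = ln(7.39855)/0.3319 = 2.00128/0.3319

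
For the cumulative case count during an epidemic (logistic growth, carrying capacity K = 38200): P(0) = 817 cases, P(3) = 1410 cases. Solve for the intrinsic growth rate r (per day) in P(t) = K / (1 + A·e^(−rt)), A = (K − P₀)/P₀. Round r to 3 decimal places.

r ≈ 0.187 per day

A = (38200 − 817)/817 = 45.75643
1410 = 38200/(1 + 45.75643·e^(−r·3)) → e^(−3r) = (27.0922 − 1)/45.75643 = 0.570241
r = −ln(0.570241)/3 = 0.5617/3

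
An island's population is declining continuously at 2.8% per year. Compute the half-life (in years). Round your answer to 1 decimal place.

half-life = ln(2) / |r| = 0.69315 / 0.028

half-life ≈ 24.8 years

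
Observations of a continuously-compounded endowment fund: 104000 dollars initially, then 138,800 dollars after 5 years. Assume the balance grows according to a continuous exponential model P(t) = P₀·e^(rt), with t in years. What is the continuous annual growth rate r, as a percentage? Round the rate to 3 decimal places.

138800 = 104000 · e^(r·5)
e^(5r) = 138800/104000 = 1.33462
r = ln(1.33462) / 5 = 0.28864 / 5

r ≈ 5.773% per year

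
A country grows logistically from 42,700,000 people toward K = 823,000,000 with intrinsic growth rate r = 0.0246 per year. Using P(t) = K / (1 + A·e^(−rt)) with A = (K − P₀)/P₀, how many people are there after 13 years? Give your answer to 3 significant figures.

A = (823000000 − 42700000)/42700000 = 18.274
P(13) = 823000000 / (1 + 18.274·e^(−0.0246·13)) = 823000000 / (1 + 18.274·0.726294)
= 823000000 / 14.27231 ≈ 57664126.03

≈ 57,700,000 people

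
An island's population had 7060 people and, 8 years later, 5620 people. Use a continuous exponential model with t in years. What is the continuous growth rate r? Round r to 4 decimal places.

r ≈ -0.0285 per year

5620 = 7060 · e^(r·8)
e^(8r) = 5620/7060 = 0.79603
r = ln(0.79603) / 8 = -0.22811 / 8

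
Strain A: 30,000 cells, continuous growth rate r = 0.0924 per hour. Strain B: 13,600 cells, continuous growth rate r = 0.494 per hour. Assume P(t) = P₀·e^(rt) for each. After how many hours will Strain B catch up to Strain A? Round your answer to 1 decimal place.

t ≈ 2.0 hours

30000·e^(0.0924t) = 13600·e^(0.494t)
30000/13600 = e^((0.494 − 0.0924)t) → ln(2.20588) = 0.4016·t
t = 0.79113 / 0.4016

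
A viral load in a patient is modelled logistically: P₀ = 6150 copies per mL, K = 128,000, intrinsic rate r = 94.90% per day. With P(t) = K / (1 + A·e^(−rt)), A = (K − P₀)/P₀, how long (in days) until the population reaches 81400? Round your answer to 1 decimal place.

A = (128000 − 6150)/6150 = 19.81301
81400 = 128000/(1 + 19.81301·e^(−0.949t)) → 1 + 19.81301·e^(−0.949t) = 1.57248
e^(−0.949t) = 0.028894 → t = ln(34.60899)/0.949 = 3.54411/0.949

t ≈ 3.7 days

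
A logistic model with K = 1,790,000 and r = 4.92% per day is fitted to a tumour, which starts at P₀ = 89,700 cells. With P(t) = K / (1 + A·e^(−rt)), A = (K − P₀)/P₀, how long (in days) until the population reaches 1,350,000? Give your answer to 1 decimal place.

A = (1790000 − 89700)/89700 = 18.95541
1350000 = 1790000/(1 + 18.95541·e^(−0.0492t)) → 1 + 18.95541·e^(−0.0492t) = 1.32593
e^(−0.0492t) = 0.017194 → t = ln(58.15863)/0.0492 = 4.06317/0.0492

t ≈ 82.6 days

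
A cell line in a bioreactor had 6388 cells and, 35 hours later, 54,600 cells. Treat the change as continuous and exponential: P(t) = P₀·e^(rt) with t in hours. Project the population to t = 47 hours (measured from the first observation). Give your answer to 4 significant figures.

r = ln(54600/6388) / 35 ≈ 0.061303 per hour
P(47) = 6388 · e^(0.061303·47) = 6388 · 17.83658 ≈ 113940.06

≈ 113,900 cells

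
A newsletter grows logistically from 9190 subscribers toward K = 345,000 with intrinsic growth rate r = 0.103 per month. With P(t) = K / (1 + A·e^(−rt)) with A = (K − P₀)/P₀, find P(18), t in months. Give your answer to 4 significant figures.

A = (345000 − 9190)/9190 = 36.54081
P(18) = 345000 / (1 + 36.54081·e^(−0.103·18)) = 345000 / (1 + 36.54081·0.156609)
= 345000 / 6.72264 ≈ 51319.15

≈ 51,320 subscribers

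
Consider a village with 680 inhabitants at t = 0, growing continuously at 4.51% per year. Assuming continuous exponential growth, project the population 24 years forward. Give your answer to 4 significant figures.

P(24) = 680 · e^(0.0451·24) = 680 · e^(1.0824)
= 680 · 2.95176 ≈ 2007.19

≈ 2,007 inhabitants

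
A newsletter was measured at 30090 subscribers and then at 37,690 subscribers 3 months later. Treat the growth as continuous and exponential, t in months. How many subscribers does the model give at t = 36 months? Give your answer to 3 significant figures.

≈ 449,000 subscribers

r = ln(37690/30090) / 3 ≈ 0.075067 per month
P(36) = 30090 · e^(0.075067·36) = 30090 · 14.91583 ≈ 448817.3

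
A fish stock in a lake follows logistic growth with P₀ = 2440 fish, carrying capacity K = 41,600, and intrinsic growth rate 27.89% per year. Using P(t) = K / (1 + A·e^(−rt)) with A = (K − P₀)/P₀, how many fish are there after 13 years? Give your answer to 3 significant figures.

A = (41600 − 2440)/2440 = 16.04918
P(13) = 41600 / (1 + 16.04918·e^(−0.2789·13)) = 41600 / (1 + 16.04918·0.02663)
= 41600 / 1.4274 ≈ 29143.96

≈ 29,100 fish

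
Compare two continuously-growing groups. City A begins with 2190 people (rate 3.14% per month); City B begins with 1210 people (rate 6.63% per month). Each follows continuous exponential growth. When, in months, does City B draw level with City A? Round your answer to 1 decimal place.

2190·e^(0.0314t) = 1210·e^(0.0663t)
2190/1210 = e^((0.0663 − 0.0314)t) → ln(1.80992) = 0.0349·t
t = 0.59328 / 0.0349

t ≈ 17.0 months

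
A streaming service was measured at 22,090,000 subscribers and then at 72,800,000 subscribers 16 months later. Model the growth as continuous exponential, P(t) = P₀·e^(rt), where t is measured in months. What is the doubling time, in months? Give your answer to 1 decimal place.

r = ln(72800000/22090000) / 16 = ln(3.29561) / 16 ≈ 0.074537 per month
doubling time = ln 2 / |r| = 0.69315 / 0.074537

doubling time ≈ 9.3 months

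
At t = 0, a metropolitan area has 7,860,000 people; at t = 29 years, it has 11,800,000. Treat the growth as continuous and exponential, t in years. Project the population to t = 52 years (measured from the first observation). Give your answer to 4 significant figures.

r = ln(11800000/7860000) / 29 ≈ 0.014011 per year
P(52) = 7860000 · e^(0.014011·52) = 7860000 · 2.0721 ≈ 16286681.91

≈ 16,290,000 people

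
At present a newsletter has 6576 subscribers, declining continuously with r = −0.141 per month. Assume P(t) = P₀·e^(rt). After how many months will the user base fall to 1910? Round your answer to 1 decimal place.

1910 = 6576 · e^(-0.141·t)
t = ln(1910/6576) / -0.141 = ln(0.29045) / -0.141 = -1.23632 / -0.141

t ≈ 8.8 months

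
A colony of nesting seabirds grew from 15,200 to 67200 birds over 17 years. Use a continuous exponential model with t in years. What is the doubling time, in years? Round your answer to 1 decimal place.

r = ln(67200/15200) / 17 = ln(4.42105) / 17 ≈ 0.087434 per year
doubling time = ln 2 / |r| = 0.69315 / 0.087434

doubling time ≈ 7.9 years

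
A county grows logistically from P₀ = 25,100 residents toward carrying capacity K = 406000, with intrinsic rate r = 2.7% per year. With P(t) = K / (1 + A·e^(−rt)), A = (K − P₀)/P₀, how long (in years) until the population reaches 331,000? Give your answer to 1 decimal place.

t ≈ 155.7 years

A = (406000 − 25100)/25100 = 15.1753
331000 = 406000/(1 + 15.1753·e^(−0.027t)) → 1 + 15.1753·e^(−0.027t) = 1.22659
e^(−0.027t) = 0.014931 → t = ln(66.97365)/0.027 = 4.2043/0.027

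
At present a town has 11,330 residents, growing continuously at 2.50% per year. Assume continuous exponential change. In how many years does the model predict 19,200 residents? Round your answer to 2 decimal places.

t ≈ 21.10 years

19200 = 11330 · e^(0.025·t)
t = ln(19200/11330) / 0.025 = ln(1.69462) / 0.025 = 0.52746 / 0.025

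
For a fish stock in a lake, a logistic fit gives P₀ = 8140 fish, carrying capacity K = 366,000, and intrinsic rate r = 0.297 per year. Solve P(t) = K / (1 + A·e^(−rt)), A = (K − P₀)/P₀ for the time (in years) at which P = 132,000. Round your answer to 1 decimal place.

t ≈ 10.8 years

A = (366000 − 8140)/8140 = 43.96314
132000 = 366000/(1 + 43.96314·e^(−0.297t)) → 1 + 43.96314·e^(−0.297t) = 2.77273
e^(−0.297t) = 0.040323 → t = ln(24.79972)/0.297 = 3.21083/0.297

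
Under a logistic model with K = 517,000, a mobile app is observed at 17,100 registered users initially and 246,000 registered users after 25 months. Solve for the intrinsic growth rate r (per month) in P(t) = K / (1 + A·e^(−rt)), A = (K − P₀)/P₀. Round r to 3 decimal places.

r ≈ 0.131 per month

A = (517000 − 17100)/17100 = 29.23392
246000 = 517000/(1 + 29.23392·e^(−r·25)) → e^(−25r) = (2.10163 − 1)/29.23392 = 0.037683
r = −ln(0.037683)/25 = 3.27854/25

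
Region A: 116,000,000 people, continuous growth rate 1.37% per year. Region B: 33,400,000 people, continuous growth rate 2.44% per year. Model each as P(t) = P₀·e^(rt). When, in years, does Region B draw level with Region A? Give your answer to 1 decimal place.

116000000·e^(0.0137t) = 33400000·e^(0.0244t)
116000000/33400000 = e^((0.0244 − 0.0137)t) → ln(3.47305) = 0.0107·t
t = 1.24503 / 0.0107

t ≈ 116.4 years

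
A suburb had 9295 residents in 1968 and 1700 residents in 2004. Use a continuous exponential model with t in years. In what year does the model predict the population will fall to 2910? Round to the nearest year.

r = ln(1700/9295) / 36 = -1.69885/36 ≈ -0.04719 per year
t = ln(2910/9295) / r = -1.16132/-0.04719 ≈ 24.61 years after 1968

year 1993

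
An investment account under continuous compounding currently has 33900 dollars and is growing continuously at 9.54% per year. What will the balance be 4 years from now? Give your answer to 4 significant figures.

P(4) = 33900 · e^(0.0954·4) = 33900 · e^(0.3816)
= 33900 · 1.46463 ≈ 49650.83

≈ 49,650 dollars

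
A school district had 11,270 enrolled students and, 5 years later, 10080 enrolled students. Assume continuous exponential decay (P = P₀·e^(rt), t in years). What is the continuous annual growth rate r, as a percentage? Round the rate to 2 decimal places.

r ≈ -2.23% per year

10080 = 11270 · e^(r·5)
e^(5r) = 10080/11270 = 0.89441
r = ln(0.89441) / 5 = -0.11159 / 5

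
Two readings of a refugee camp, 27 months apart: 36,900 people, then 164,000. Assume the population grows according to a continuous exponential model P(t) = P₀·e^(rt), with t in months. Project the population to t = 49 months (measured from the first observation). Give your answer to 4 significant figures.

≈ 553,000 people

r = ln(164000/36900) / 27 ≈ 0.055246 per month
P(49) = 36900 · e^(0.055246·49) = 36900 · 14.98541 ≈ 552961.8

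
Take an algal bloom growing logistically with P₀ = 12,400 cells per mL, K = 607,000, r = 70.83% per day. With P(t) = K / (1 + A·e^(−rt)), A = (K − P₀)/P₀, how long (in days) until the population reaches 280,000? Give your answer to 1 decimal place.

t ≈ 5.2 days

A = (607000 − 12400)/12400 = 47.95161
280000 = 607000/(1 + 47.95161·e^(−0.7083t)) → 1 + 47.95161·e^(−0.7083t) = 2.16786
e^(−0.7083t) = 0.024355 → t = ln(41.05949)/0.7083 = 3.71502/0.7083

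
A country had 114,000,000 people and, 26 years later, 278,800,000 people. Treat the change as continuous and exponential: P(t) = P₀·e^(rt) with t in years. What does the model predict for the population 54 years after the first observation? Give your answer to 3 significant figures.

r = ln(278800000/114000000) / 26 ≈ 0.034396 per year
P(54) = 114000000 · e^(0.034396·54) = 114000000 · 6.40696 ≈ 730393132.69

≈ 730,000,000 people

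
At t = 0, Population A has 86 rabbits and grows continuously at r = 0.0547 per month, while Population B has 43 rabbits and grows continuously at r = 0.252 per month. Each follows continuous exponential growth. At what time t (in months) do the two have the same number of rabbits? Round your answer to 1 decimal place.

86·e^(0.0547t) = 43·e^(0.252t)
86/43 = e^((0.252 − 0.0547)t) → ln(2) = 0.1973·t
t = 0.69315 / 0.1973

t ≈ 3.5 months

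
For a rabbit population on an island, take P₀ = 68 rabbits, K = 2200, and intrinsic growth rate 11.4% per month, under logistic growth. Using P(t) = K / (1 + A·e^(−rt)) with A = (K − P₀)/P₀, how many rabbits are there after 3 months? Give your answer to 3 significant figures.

≈ 94.5 rabbits

A = (2200 − 68)/68 = 31.35294
P(3) = 2200 / (1 + 31.35294·e^(−0.114·3)) = 2200 / (1 + 31.35294·0.710348)
= 2200 / 23.27151 ≈ 94.54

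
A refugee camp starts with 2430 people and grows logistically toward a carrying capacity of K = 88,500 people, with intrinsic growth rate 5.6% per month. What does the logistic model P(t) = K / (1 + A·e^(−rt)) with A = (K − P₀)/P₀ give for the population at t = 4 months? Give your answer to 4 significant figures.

≈ 3,019 people

A = (88500 − 2430)/2430 = 35.41975
P(4) = 88500 / (1 + 35.41975·e^(−0.056·4)) = 88500 / (1 + 35.41975·0.799315)
= 88500 / 29.31154 ≈ 3019.29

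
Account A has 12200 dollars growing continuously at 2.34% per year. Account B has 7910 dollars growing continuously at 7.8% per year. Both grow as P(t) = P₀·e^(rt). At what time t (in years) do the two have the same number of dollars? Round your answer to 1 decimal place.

t ≈ 7.9 years

12200·e^(0.0234t) = 7910·e^(0.078t)
12200/7910 = e^((0.078 − 0.0234)t) → ln(1.54235) = 0.0546·t
t = 0.43331 / 0.0546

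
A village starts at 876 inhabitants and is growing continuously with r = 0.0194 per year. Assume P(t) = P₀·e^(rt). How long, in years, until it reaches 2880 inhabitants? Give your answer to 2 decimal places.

2880 = 876 · e^(0.0194·t)
t = ln(2880/876) / 0.0194 = ln(3.28767) / 0.0194 = 1.19018 / 0.0194

t ≈ 61.35 years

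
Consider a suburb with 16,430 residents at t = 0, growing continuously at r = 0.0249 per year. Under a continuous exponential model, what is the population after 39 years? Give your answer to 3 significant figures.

≈ 43,400 residents

P(39) = 16430 · e^(0.0249·39) = 16430 · e^(0.9711)
= 16430 · 2.64085 ≈ 43389.13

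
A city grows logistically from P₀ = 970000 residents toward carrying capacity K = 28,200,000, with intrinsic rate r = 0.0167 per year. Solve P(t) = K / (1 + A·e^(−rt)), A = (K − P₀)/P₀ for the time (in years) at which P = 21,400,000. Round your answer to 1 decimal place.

A = (28200000 − 970000)/970000 = 28.07216
21400000 = 28200000/(1 + 28.07216·e^(−0.0167t)) → 1 + 28.07216·e^(−0.0167t) = 1.31776
e^(−0.0167t) = 0.011319 → t = ln(88.34475)/0.0167 = 4.48125/0.0167

t ≈ 268.3 years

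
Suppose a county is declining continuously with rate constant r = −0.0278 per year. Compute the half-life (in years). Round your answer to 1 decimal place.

half-life ≈ 24.9 years

half-life = ln(2) / |r| = 0.69315 / 0.0278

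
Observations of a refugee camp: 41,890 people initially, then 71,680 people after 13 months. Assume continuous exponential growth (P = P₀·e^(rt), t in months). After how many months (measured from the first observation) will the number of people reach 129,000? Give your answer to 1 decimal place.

r = ln(71680/41890) / 13 ≈ 0.04132 per month
t = ln(129000/41890) / r = 1.12477 / 0.04132 ≈ 27.221

t ≈ 27.2 months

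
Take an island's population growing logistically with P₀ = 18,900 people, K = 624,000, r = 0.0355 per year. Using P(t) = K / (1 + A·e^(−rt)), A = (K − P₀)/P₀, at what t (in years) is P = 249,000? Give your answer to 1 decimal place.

t ≈ 86.1 years

A = (624000 − 18900)/18900 = 32.01587
249000 = 624000/(1 + 32.01587·e^(−0.0355t)) → 1 + 32.01587·e^(−0.0355t) = 2.50602
e^(−0.0355t) = 0.04704 → t = ln(21.25854)/0.0355 = 3.05676/0.0355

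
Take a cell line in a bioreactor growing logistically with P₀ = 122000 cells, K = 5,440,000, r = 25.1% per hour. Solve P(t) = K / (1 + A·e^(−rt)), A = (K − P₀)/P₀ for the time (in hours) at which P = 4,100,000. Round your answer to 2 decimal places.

t ≈ 19.49 hours

A = (5440000 − 122000)/122000 = 43.59016
4100000 = 5440000/(1 + 43.59016·e^(−0.251t)) → 1 + 43.59016·e^(−0.251t) = 1.32683
e^(−0.251t) = 0.007498 → t = ln(133.37289)/0.251 = 4.89315/0.251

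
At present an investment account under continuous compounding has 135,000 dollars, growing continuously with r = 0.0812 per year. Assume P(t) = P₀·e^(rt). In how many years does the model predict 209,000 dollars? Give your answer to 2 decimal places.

t ≈ 5.38 years

209000 = 135000 · e^(0.0812·t)
t = ln(209000/135000) / 0.0812 = ln(1.54815) / 0.0812 = 0.43706 / 0.0812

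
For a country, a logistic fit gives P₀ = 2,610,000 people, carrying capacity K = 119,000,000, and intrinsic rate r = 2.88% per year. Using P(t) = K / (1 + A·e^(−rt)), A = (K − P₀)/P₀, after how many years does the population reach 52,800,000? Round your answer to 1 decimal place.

t ≈ 124.0 years

A = (119000000 − 2610000)/2610000 = 44.59387
52800000 = 119000000/(1 + 44.59387·e^(−0.0288t)) → 1 + 44.59387·e^(−0.0288t) = 2.25379
e^(−0.0288t) = 0.028116 → t = ln(35.56732)/0.0288 = 3.57143/0.0288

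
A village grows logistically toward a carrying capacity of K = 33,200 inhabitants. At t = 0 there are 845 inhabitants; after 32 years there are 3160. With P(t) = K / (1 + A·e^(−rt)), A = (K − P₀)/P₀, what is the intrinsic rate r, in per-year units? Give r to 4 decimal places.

A = (33200 − 845)/845 = 38.28994
3160 = 33200/(1 + 38.28994·e^(−r·32)) → e^(−32r) = (10.50633 − 1)/38.28994 = 0.248272
r = −ln(0.248272)/32 = 1.39323/32

r ≈ 0.0435 per year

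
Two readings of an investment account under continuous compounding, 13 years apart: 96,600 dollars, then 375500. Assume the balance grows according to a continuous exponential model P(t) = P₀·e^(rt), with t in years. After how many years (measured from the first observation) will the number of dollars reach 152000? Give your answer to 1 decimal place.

t ≈ 4.3 years

r = ln(375500/96600) / 13 ≈ 0.104437 per year
t = ln(152000/96600) / r = 0.4533 / 0.104437 ≈ 4.34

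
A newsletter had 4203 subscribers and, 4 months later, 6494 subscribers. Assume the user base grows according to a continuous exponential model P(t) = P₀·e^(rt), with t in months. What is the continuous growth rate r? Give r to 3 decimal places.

r ≈ 0.109 per month

6494 = 4203 · e^(r·4)
e^(4r) = 6494/4203 = 1.54509
r = ln(1.54509) / 4 = 0.43508 / 4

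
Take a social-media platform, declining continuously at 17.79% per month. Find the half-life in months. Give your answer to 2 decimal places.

half-life = ln(2) / |r| = 0.69315 / 0.1779

half-life ≈ 3.90 months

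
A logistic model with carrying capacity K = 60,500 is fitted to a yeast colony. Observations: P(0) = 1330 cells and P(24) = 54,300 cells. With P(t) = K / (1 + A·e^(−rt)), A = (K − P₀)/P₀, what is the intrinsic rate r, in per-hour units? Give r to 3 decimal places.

A = (60500 − 1330)/1330 = 44.48872
54300 = 60500/(1 + 44.48872·e^(−r·24)) → e^(−24r) = (1.11418 − 1)/44.48872 = 0.002567
r = −ln(0.002567)/24 = 5.96521/24

r ≈ 0.249 per hour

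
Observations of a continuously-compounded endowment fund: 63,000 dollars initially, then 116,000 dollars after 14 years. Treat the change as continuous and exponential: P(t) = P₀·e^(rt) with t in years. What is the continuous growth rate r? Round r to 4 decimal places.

116000 = 63000 · e^(r·14)
e^(14r) = 116000/63000 = 1.84127
r = ln(1.84127) / 14 = 0.61046 / 14

r ≈ 0.0436 per year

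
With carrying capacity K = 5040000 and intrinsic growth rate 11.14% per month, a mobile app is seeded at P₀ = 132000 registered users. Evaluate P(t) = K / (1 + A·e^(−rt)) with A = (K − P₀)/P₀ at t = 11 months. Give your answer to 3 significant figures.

A = (5040000 − 132000)/132000 = 37.18182
P(11) = 5040000 / (1 + 37.18182·e^(−0.1114·11)) = 5040000 / (1 + 37.18182·0.29364)
= 5040000 / 11.91808 ≈ 422887

≈ 423,000 registered users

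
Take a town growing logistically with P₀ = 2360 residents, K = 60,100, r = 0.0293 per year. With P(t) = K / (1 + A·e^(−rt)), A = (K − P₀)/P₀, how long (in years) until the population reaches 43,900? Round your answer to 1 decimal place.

A = (60100 − 2360)/2360 = 24.4661
43900 = 60100/(1 + 24.4661·e^(−0.0293t)) → 1 + 24.4661·e^(−0.0293t) = 1.36902
e^(−0.0293t) = 0.015083 → t = ln(66.30012)/0.0293 = 4.19419/0.0293

t ≈ 143.1 years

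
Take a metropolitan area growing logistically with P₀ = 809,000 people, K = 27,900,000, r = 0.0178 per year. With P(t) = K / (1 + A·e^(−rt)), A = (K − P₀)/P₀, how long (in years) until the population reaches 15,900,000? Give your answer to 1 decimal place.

A = (27900000 − 809000)/809000 = 33.48702
15900000 = 27900000/(1 + 33.48702·e^(−0.0178t)) → 1 + 33.48702·e^(−0.0178t) = 1.75472
e^(−0.0178t) = 0.022538 → t = ln(44.3703)/0.0178 = 3.79257/0.0178

t ≈ 213.1 years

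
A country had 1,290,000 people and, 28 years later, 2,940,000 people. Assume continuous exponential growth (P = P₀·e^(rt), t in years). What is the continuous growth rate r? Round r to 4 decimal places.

r ≈ 0.0294 per year

2940000 = 1290000 · e^(r·28)
e^(28r) = 2940000/1290000 = 2.27907
r = ln(2.27907) / 28 = 0.82377 / 28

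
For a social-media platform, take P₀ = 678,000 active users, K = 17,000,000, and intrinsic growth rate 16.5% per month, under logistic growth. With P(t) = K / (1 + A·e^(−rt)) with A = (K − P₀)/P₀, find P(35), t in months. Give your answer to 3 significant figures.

A = (17000000 − 678000)/678000 = 24.07375
P(35) = 17000000 / (1 + 24.07375·e^(−0.165·35)) = 17000000 / (1 + 24.07375·0.003104)
= 17000000 / 1.07473 ≈ 15817931.26

≈ 15,800,000 active users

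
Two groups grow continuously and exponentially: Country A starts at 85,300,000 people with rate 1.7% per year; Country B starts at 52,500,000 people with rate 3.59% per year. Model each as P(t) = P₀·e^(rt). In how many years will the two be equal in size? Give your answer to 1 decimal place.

t ≈ 25.7 years

85300000·e^(0.017t) = 52500000·e^(0.0359t)
85300000/52500000 = e^((0.0359 − 0.017)t) → ln(1.62476) = 0.0189·t
t = 0.48536 / 0.0189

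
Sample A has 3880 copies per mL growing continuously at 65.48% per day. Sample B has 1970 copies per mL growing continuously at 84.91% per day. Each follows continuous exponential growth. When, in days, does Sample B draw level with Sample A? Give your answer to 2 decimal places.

t ≈ 3.49 days

3880·e^(0.6548t) = 1970·e^(0.8491t)
3880/1970 = e^((0.8491 − 0.6548)t) → ln(1.96954) = 0.1943·t
t = 0.6778 / 0.1943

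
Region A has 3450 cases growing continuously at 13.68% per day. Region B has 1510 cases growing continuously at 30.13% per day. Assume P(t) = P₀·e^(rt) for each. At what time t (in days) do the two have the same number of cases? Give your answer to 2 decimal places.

3450·e^(0.1368t) = 1510·e^(0.3013t)
3450/1510 = e^((0.3013 − 0.1368)t) → ln(2.28477) = 0.1645·t
t = 0.82626 / 0.1645

t ≈ 5.02 days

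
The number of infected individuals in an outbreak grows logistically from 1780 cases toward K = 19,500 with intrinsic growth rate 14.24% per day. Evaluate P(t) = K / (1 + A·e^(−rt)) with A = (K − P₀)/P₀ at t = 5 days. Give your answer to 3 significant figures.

≈ 3,310 cases

A = (19500 − 1780)/1780 = 9.95506
P(5) = 19500 / (1 + 9.95506·e^(−0.1424·5)) = 19500 / (1 + 9.95506·0.490662)
= 19500 / 5.88457 ≈ 3313.75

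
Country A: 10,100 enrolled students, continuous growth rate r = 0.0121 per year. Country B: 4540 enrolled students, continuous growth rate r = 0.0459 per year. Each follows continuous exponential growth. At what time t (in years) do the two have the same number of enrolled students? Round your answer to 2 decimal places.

10100·e^(0.0121t) = 4540·e^(0.0459t)
10100/4540 = e^((0.0459 − 0.0121)t) → ln(2.22467) = 0.0338·t
t = 0.79961 / 0.0338

t ≈ 23.66 years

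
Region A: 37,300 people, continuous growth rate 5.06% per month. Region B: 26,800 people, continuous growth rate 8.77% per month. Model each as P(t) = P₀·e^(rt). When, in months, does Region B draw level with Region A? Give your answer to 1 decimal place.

37300·e^(0.0506t) = 26800·e^(0.0877t)
37300/26800 = e^((0.0877 − 0.0506)t) → ln(1.39179) = 0.0371·t
t = 0.33059 / 0.0371

t ≈ 8.9 months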